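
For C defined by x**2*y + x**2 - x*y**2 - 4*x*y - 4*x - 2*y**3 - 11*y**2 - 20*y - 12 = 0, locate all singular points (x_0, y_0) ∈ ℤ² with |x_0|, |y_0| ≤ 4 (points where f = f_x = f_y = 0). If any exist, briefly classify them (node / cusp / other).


Singular points: {(0, -2)}; classification: node.

Compute partial derivatives:
  f_x = 2*x*y + 2*x - y**2 - 4*y - 4.
  f_y = x**2 - 2*x*y - 4*x - 6*y**2 - 22*y - 20.
Scan x_0 ∈ {−4, ..., 4}. For each x_0, f_y(x_0, y) is a polynomial in y; find its integer roots y ∈ {−4, ..., 4}, then test f_x and f at those candidates.
  x = -4: f_y(-4, y) = -6*y**2 - 14*y + 12; vanishes at y ∈ {-3}. (-4, -3): f_x = 15 ≠ 0.
  x = -3: f_y(-3, y) = -6*y**2 - 16*y + 1; no integer root y with |y| ≤ 4.
  x = -2: f_y(-2, y) = -6*y**2 - 18*y - 8; no integer root y with |y| ≤ 4.
  x = -1: f_y(-1, y) = -6*y**2 - 20*y - 15; no integer root y with |y| ≤ 4.
  x = 0: f_y(0, y) = -6*y**2 - 22*y - 20; vanishes at y ∈ {-2}. (0, -2): f_x = 0, f = 0 — SINGULAR.
  x = 1: f_y(1, y) = -6*y**2 - 24*y - 23; no integer root y with |y| ≤ 4.
  x = 2: f_y(2, y) = -6*y**2 - 26*y - 24; vanishes at y ∈ {-3}. (2, -3): f_x = -9 ≠ 0.
  x = 3: f_y(3, y) = -6*y**2 - 28*y - 23; no integer root y with |y| ≤ 4.
  x = 4: f_y(4, y) = -6*y**2 - 30*y - 20; no integer root y with |y| ≤ 4.
Only singular point on the grid: (0, -2).
Classify: substitute x = 0 + u, y = -2 + v and expand: f = u**2*v - u**2 - u*v**2 - 2*v**3 + v**2.
No constant or linear terms (consistent with a singular point). Quadratic part: -u**2 + v**2. Cubic part: u**2*v - u*v**2 - 2*v**3.
The quadratic part v**2 - u**2 = (v − u)(v + u) splits into two distinct linear factors, so there are two distinct tangent lines y − -2 = ±(x − 0) — this is a node (ordinary double point).
Classification: node.


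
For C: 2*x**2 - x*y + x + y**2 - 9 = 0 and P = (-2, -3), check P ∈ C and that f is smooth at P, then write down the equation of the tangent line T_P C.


Tangent line at P: -4*x - 4*y - 20 = 0.

Step 1: f(-2, -3) = 0, so P lies on C.
Step 2: partial derivatives
  f_x(x, y) = 4*x - y + 1, f_y(x, y) = -x + 2*y.
  f_x(P) = -4, f_y(P) = -4 (gradient nonzero, so P is smooth).
Step 3: tangent line at P: -4·(x − -2) + -4·(y − -3) = 0.
Expanding: -4*x - 4*y - 20 = 0.


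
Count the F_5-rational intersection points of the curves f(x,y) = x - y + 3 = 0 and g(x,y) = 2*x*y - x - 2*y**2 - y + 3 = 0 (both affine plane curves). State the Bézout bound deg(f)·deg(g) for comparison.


Common zeros: {(4, 2)}; count = 1; Bézout bound = 2.

deg(f) = 1, deg(g) = 2, so Bézout bound = 2.
Scan x ∈ F_5. For each x, list the y ∈ F_5 with f(x, y) ≡ 0 and those with g(x, y) ≡ 0 (mod 5); the common zeros in that column are the intersection.
  x = 0: f ≡ 0 at y ∈ {3}; g ≡ 0 at y ∈ {1}; common: ∅.
  x = 1: f ≡ 0 at y ∈ {4}; g ≡ 0 at y ∈ ∅; common: ∅.
  x = 2: f ≡ 0 at y ∈ {0}; g ≡ 0 at y ∈ ∅; common: ∅.
  x = 3: f ≡ 0 at y ∈ {1}; g ≡ 0 at y ∈ {0}; common: ∅.
  x = 4: f ≡ 0 at y ∈ {2}; g ≡ 0 at y ∈ {2, 4}; common: {2}.
Collecting: common zeros = {(4, 2)}, so the count is 1.
Comparison with the Bézout bound: 1 ≤ 2 = deg(f)·deg(g), as expected for curves with no common component (the affine F_5-count falls short of the bound because intersections may lie at infinity, over extension fields, or carry multiplicity).


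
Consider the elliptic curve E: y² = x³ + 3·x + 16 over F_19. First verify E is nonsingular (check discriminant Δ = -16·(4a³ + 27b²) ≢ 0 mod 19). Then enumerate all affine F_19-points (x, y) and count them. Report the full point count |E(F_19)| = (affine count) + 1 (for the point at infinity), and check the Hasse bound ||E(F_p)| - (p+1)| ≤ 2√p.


Affine points = {(0, 4), (0, 15), (1, 1), (1, 18), (2, 7), (2, 12), (4, 4), (4, 15), (5, 2), (5, 17), (7, 0), (8, 1), (8, 18), (10, 1), (10, 18), (14, 3), (14, 16), (15, 4), (15, 15)}; affine count = 19; |E(F_19)| = 20.

Discriminant check: Δ ∝ 4a³ + 27b² = 4·3³ + 27·16² = 4·27 + 27·256 ≡ 9 (mod 19). Nonzero ⇒ E is nonsingular.
For each x ∈ F_19, compute rhs = x³ + 3·x + 16 mod 19, then count y ∈ F_19 with y² ≡ rhs.
  x = 0: rhs = 16, matching y values: 4, 15 (2 points).
  x = 1: rhs = 1, matching y values: 1, 18 (2 points).
  x = 2: rhs = 11, matching y values: 7, 12 (2 points).
  x = 3: rhs = 14, matching y values: none (0 points).
  x = 4: rhs = 16, matching y values: 4, 15 (2 points).
  x = 5: rhs = 4, matching y values: 2, 17 (2 points).
  x = 6: rhs = 3, matching y values: none (0 points).
  x = 7: rhs = 0, matching y values: 0 (1 points).
  x = 8: rhs = 1, matching y values: 1, 18 (2 points).
  x = 9: rhs = 12, matching y values: none (0 points).
  x = 10: rhs = 1, matching y values: 1, 18 (2 points).
  x = 11: rhs = 12, matching y values: none (0 points).
  x = 12: rhs = 13, matching y values: none (0 points).
  x = 13: rhs = 10, matching y values: none (0 points).
  x = 14: rhs = 9, matching y values: 3, 16 (2 points).
  x = 15: rhs = 16, matching y values: 4, 15 (2 points).
  x = 16: rhs = 18, matching y values: none (0 points).
  x = 17: rhs = 2, matching y values: none (0 points).
  x = 18: rhs = 12, matching y values: none (0 points).
Total affine count: 19.
Full point count |E(F_19)| = 19 + 1 = 20.
Hasse bound: |20 − (19+1)| = |0| = 0 ≤ 2√19 ≈ 8.7178 ✓.


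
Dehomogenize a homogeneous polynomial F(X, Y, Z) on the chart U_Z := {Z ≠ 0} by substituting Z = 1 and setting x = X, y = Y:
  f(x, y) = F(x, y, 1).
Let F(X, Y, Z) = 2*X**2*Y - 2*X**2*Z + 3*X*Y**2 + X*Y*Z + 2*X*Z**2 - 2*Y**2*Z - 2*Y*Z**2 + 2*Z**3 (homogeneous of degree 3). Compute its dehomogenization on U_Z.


f(x, y) = 2*x**2*y - 2*x**2 + 3*x*y**2 + x*y + 2*x - 2*y**2 - 2*y + 2

On U_Z we set Z = 1. Each monomial c·X^i·Y^j·Z^k in F becomes c·x^i·y^j·1^k = c·x^i·y^j.
Substituting Z = 1: F(X, Y, 1) = 2*x**2*y - 2*x**2 + 3*x*y**2 + x*y + 2*x - 2*y**2 - 2*y + 2.
Note: deg(f) ≤ deg(F) = 3; strict inequality happens when F is divisible by Z (lost terms).


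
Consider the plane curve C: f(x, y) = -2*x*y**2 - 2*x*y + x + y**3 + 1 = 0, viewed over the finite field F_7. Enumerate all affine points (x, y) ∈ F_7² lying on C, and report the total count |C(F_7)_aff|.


Affine F_7-points: {(0, 3), (0, 5), (0, 6), (3, 1), (4, 2), (4, 4), (6, 0)}; count = 7.

For each of the 49 pairs (x, y) ∈ F_7², evaluate f(x, y) mod 7. Record the zeros.
  x = 0: [0↦1, 1↦2, 2↦2, 3↦0, 4↦2, 5↦0, 6↦0]  zeros at y ∈ {3, 5, 6}
  x = 1: [0↦2, 1↦6, 2↦5, 3↦5, 4↦5, 5↦4, 6↦1]  zeros at y ∈ ∅
  x = 2: [0↦3, 1↦3, 2↦1, 3↦3, 4↦1, 5↦1, 6↦2]  zeros at y ∈ ∅
  x = 3: [0↦4, 1↦0, 2↦4, 3↦1, 4↦4, 5↦5, 6↦3]  zeros at y ∈ {1}
  x = 4: [0↦5, 1↦4, 2↦0, 3↦6, 4↦0, 5↦2, 6↦4]  zeros at y ∈ {2, 4}
  x = 5: [0↦6, 1↦1, 2↦3, 3↦4, 4↦3, 5↦6, 6↦5]  zeros at y ∈ ∅
  x = 6: [0↦0, 1↦5, 2↦6, 3↦2, 4↦6, 5↦3, 6↦6]  zeros at y ∈ {0}
Collecting zeros: affine points = {(0, 3), (0, 5), (0, 6), (3, 1), (4, 2), (4, 4), (6, 0)}.
Total count |C(F_7)_aff| = 7.


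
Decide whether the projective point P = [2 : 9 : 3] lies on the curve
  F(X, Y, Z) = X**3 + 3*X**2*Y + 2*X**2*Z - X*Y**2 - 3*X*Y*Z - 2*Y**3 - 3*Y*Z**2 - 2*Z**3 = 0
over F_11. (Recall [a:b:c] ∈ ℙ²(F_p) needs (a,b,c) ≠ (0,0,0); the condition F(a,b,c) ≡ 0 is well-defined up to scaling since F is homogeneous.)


F(2,9,3) ≡ 8 (mod 11); P is NOT on the curve.

Evaluate F(2, 9, 3) term-by-term (mod 11).
  X**3 ↦ 1·8·1·1 = 8
  3*X**2*Y ↦ 3·4·9·1 = 108
  2*X**2*Z ↦ 2·4·1·3 = 24
  -X*Y**2 ↦ -1·2·81·1 = -162
  -3*X*Y*Z ↦ -3·2·9·3 = -162
  -2*Y**3 ↦ -2·1·729·1 = -1458
  -3*Y*Z**2 ↦ -3·1·9·9 = -243
  -2*Z**3 ↦ -2·1·1·27 = -54
Sum: F(2, 9, 3) = (8) + (108) + (24) + (-162) + (-162) + (-1458) + (-243) + (-54) = -1939.
Reducing mod 11: -1939 ≡ 8 (mod 11).
Since F(a, b, c) ≡ 8 ≠ 0 (mod 11), P does NOT lie on the curve.


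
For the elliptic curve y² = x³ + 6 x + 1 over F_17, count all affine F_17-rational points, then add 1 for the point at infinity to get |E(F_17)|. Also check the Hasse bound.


Affine points = {(0, 1), (0, 16), (1, 5), (1, 12), (2, 2), (2, 15), (4, 2), (4, 15), (6, 7), (6, 10), (8, 0), (9, 6), (9, 11), (11, 2), (11, 15), (12, 4), (12, 13), (13, 7), (13, 10), (15, 7), (15, 10)}; affine count = 21; |E(F_17)| = 22.

Discriminant check: Δ ∝ 4a³ + 27b² = 4·6³ + 27·1² = 4·216 + 27·1 ≡ 7 (mod 17). Nonzero ⇒ E is nonsingular.
For each x ∈ F_17, compute rhs = x³ + 6·x + 1 mod 17, then count y ∈ F_17 with y² ≡ rhs.
  x = 0: rhs = 1, matching y values: 1, 16 (2 points).
  x = 1: rhs = 8, matching y values: 5, 12 (2 points).
  x = 2: rhs = 4, matching y values: 2, 15 (2 points).
  x = 3: rhs = 12, matching y values: none (0 points).
  x = 4: rhs = 4, matching y values: 2, 15 (2 points).
  x = 5: rhs = 3, matching y values: none (0 points).
  x = 6: rhs = 15, matching y values: 7, 10 (2 points).
  x = 7: rhs = 12, matching y values: none (0 points).
  x = 8: rhs = 0, matching y values: 0 (1 points).
  x = 9: rhs = 2, matching y values: 6, 11 (2 points).
  x = 10: rhs = 7, matching y values: none (0 points).
  x = 11: rhs = 4, matching y values: 2, 15 (2 points).
  x = 12: rhs = 16, matching y values: 4, 13 (2 points).
  x = 13: rhs = 15, matching y values: 7, 10 (2 points).
  x = 14: rhs = 7, matching y values: none (0 points).
  x = 15: rhs = 15, matching y values: 7, 10 (2 points).
  x = 16: rhs = 11, matching y values: none (0 points).
Total affine count: 21.
Full point count |E(F_17)| = 21 + 1 = 22.
Hasse bound: |22 − (17+1)| = |4| = 4 ≤ 2√17 ≈ 8.2462 ✓.


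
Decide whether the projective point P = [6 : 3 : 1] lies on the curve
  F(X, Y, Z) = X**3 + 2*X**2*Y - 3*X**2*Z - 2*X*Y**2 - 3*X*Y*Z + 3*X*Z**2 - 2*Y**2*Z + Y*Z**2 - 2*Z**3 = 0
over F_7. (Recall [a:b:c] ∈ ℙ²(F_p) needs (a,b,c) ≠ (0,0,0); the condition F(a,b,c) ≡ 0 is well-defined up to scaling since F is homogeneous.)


F(6,3,1) ≡ 2 (mod 7); P is NOT on the curve.

Evaluate F(6, 3, 1) term-by-term (mod 7).
  X**3 ↦ 1·216·1·1 = 216
  2*X**2*Y ↦ 2·36·3·1 = 216
  -3*X**2*Z ↦ -3·36·1·1 = -108
  -2*X*Y**2 ↦ -2·6·9·1 = -108
  -3*X*Y*Z ↦ -3·6·3·1 = -54
  3*X*Z**2 ↦ 3·6·1·1 = 18
  -2*Y**2*Z ↦ -2·1·9·1 = -18
  Y*Z**2 ↦ 1·1·3·1 = 3
  -2*Z**3 ↦ -2·1·1·1 = -2
Sum: F(6, 3, 1) = (216) + (216) + (-108) + (-108) + (-54) + (18) + (-18) + (3) + (-2) = 163.
Reducing mod 7: 163 ≡ 2 (mod 7).
Since F(a, b, c) ≡ 2 ≠ 0 (mod 7), P does NOT lie on the curve.


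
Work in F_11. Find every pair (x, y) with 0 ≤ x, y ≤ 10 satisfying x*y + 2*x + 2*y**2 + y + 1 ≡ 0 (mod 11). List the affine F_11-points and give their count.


Affine F_11-points: {(0, 2), (0, 3), (3, 4), (3, 5), (5, 0), (5, 8), (6, 1), (8, 6), (9, 7), (9, 10)}; count = 10.

For each of the 121 pairs (x, y) ∈ F_11², evaluate f(x, y) mod 11. Record the zeros.
  x = 0: [0↦1, 1↦4, 2↦0, 3↦0, 4↦4, 5↦1, 6↦2, 7↦7, 8↦5, 9↦7, 10↦2]  zeros at y ∈ {2, 3}
  x = 1: [0↦3, 1↦7, 2↦4, 3↦5, 4↦10, 5↦8, 6↦10, 7↦5, 8↦4, 9↦7, 10↦3]  zeros at y ∈ ∅
  x = 2: [0↦5, 1↦10, 2↦8, 3↦10, 4↦5, 5↦4, 6↦7, 7↦3, 8↦3, 9↦7, 10↦4]  zeros at y ∈ ∅
  x = 3: [0↦7, 1↦2, 2↦1, 3↦4, 4↦0, 5↦0, 6↦4, 7↦1, 8↦2, 9↦7, 10↦5]  zeros at y ∈ {4, 5}
  x = 4: [0↦9, 1↦5, 2↦5, 3↦9, 4↦6, 5↦7, 6↦1, 7↦10, 8↦1, 9↦7, 10↦6]  zeros at y ∈ ∅
  x = 5: [0↦0, 1↦8, 2↦9, 3↦3, 4↦1, 5↦3, 6↦9, 7↦8, 8↦0, 9↦7, 10↦7]  zeros at y ∈ {0, 8}
  x = 6: [0↦2, 1↦0, 2↦2, 3↦8, 4↦7, 5↦10, 6↦6, 7↦6, 8↦10, 9↦7, 10↦8]  zeros at y ∈ {1}
  x = 7: [0↦4, 1↦3, 2↦6, 3↦2, 4↦2, 5↦6, 6↦3, 7↦4, 8↦9, 9↦7, 10↦9]  zeros at y ∈ ∅
  x = 8: [0↦6, 1↦6, 2↦10, 3↦7, 4↦8, 5↦2, 6↦0, 7↦2, 8↦8, 9↦7, 10↦10]  zeros at y ∈ {6}
  x = 9: [0↦8, 1↦9, 2↦3, 3↦1, 4↦3, 5↦9, 6↦8, 7↦0, 8↦7, 9↦7, 10↦0]  zeros at y ∈ {7, 10}
  x = 10: [0↦10, 1↦1, 2↦7, 3↦6, 4↦9, 5↦5, 6↦5, 7↦9, 8↦6, 9↦7, 10↦1]  zeros at y ∈ ∅
Collecting zeros: affine points = {(0, 2), (0, 3), (3, 4), (3, 5), (5, 0), (5, 8), (6, 1), (8, 6), (9, 7), (9, 10)}.
Total count |C(F_11)_aff| = 10.


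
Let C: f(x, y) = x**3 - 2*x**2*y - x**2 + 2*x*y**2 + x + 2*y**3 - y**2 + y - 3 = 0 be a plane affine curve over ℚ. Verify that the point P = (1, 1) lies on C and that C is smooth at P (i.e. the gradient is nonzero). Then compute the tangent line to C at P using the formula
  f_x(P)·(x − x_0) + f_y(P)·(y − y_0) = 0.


Tangent line at P: 7*y - 7 = 0.

Step 1: f(1, 1) = 0, so P lies on C.
Step 2: partial derivatives
  f_x(x, y) = 3*x**2 - 4*x*y - 2*x + 2*y**2 + 1, f_y(x, y) = -2*x**2 + 4*x*y + 6*y**2 - 2*y + 1.
  f_x(P) = 0, f_y(P) = 7 (gradient nonzero, so P is smooth).
Step 3: tangent line at P: 0·(x − 1) + 7·(y − 1) = 0.
Expanding: 7*y - 7 = 0.


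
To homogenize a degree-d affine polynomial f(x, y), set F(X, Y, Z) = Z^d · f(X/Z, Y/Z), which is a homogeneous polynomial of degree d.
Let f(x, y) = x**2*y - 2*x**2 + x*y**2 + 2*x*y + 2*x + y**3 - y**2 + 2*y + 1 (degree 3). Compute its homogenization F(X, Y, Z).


F(X, Y, Z) = X**2*Y - 2*X**2*Z + X*Y**2 + 2*X*Y*Z + 2*X*Z**2 + Y**3 - Y**2*Z + 2*Y*Z**2 + Z**3

deg(f) = 3.
Substitute x = X/Z, y = Y/Z into f, then multiply by Z^3.
  monomial 1·x^2·y^1 ↦ 1·X^2·Y^1·Z^0.
  monomial -2·x^2·y^0 ↦ -2·X^2·Y^0·Z^1.
  monomial 1·x^1·y^2 ↦ 1·X^1·Y^2·Z^0.
  monomial 2·x^1·y^1 ↦ 2·X^1·Y^1·Z^1.
  monomial 2·x^1·y^0 ↦ 2·X^1·Y^0·Z^2.
  monomial 1·x^0·y^3 ↦ 1·X^0·Y^3·Z^0.
  monomial -1·x^0·y^2 ↦ -1·X^0·Y^2·Z^1.
  monomial 2·x^0·y^1 ↦ 2·X^0·Y^1·Z^2.
  monomial 1·x^0·y^0 ↦ 1·X^0·Y^0·Z^3.
Collecting: F(X, Y, Z) = X**2*Y - 2*X**2*Z + X*Y**2 + 2*X*Y*Z + 2*X*Z**2 + Y**3 - Y**2*Z + 2*Y*Z**2 + Z**3.


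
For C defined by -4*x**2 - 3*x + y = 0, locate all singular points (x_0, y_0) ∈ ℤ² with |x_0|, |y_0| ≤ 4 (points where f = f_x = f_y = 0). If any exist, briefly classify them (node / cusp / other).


No singular points in the scanned grid; C is smooth there.

Compute partial derivatives:
  f_x = -8*x - 3.
  f_y = 1.
f_y = 1 is a nonzero constant, so f_y never vanishes: no point (x, y) can satisfy f = f_x = f_y = 0. In particular no (x, y) ∈ {−4, ..., 4}² is singular; the curve is smooth.


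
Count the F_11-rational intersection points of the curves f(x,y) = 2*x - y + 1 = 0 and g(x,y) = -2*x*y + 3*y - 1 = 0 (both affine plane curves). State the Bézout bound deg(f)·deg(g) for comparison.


Common zeros: {(3, 7), (9, 8)}; count = 2; Bézout bound = 2.

deg(f) = 1, deg(g) = 2, so Bézout bound = 2.
Scan x ∈ F_11. For each x, list the y ∈ F_11 with f(x, y) ≡ 0 and those with g(x, y) ≡ 0 (mod 11); the common zeros in that column are the intersection.
  x = 0: f ≡ 0 at y ∈ {1}; g ≡ 0 at y ∈ {4}; common: ∅.
  x = 1: f ≡ 0 at y ∈ {3}; g ≡ 0 at y ∈ {1}; common: ∅.
  x = 2: f ≡ 0 at y ∈ {5}; g ≡ 0 at y ∈ {10}; common: ∅.
  x = 3: f ≡ 0 at y ∈ {7}; g ≡ 0 at y ∈ {7}; common: {7}.
  x = 4: f ≡ 0 at y ∈ {9}; g ≡ 0 at y ∈ {2}; common: ∅.
  x = 5: f ≡ 0 at y ∈ {0}; g ≡ 0 at y ∈ {3}; common: ∅.
  x = 6: f ≡ 0 at y ∈ {2}; g ≡ 0 at y ∈ {6}; common: ∅.
  x = 7: f ≡ 0 at y ∈ {4}; g ≡ 0 at y ∈ ∅; common: ∅.
  x = 8: f ≡ 0 at y ∈ {6}; g ≡ 0 at y ∈ {5}; common: ∅.
  x = 9: f ≡ 0 at y ∈ {8}; g ≡ 0 at y ∈ {8}; common: {8}.
  x = 10: f ≡ 0 at y ∈ {10}; g ≡ 0 at y ∈ {9}; common: ∅.
Collecting: common zeros = {(3, 7), (9, 8)}, so the count is 2.
Comparison with the Bézout bound: 2 ≤ 2 = deg(f)·deg(g), as expected for curves with no common component (the bound is attained).


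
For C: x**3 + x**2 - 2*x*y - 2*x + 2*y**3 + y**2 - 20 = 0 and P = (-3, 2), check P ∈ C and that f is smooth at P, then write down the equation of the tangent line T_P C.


Tangent line at P: 15*x + 34*y - 23 = 0.

Step 1: f(-3, 2) = 0, so P lies on C.
Step 2: partial derivatives
  f_x(x, y) = 3*x**2 + 2*x - 2*y - 2, f_y(x, y) = -2*x + 6*y**2 + 2*y.
  f_x(P) = 15, f_y(P) = 34 (gradient nonzero, so P is smooth).
Step 3: tangent line at P: 15·(x − -3) + 34·(y − 2) = 0.
Expanding: 15*x + 34*y - 23 = 0.


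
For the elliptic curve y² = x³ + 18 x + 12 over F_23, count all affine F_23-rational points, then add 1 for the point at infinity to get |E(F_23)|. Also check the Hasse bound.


Affine points = {(0, 9), (0, 14), (1, 10), (1, 13), (3, 1), (3, 22), (8, 1), (8, 22), (9, 11), (9, 12), (11, 0), (12, 1), (12, 22), (14, 8), (14, 15), (15, 0), (16, 7), (16, 16), (18, 2), (18, 21), (20, 0), (22, 4), (22, 19)}; affine count = 23; |E(F_23)| = 24.

Discriminant check: Δ ∝ 4a³ + 27b² = 4·18³ + 27·12² = 4·5832 + 27·144 ≡ 7 (mod 23). Nonzero ⇒ E is nonsingular.
For each x ∈ F_23, compute rhs = x³ + 18·x + 12 mod 23, then count y ∈ F_23 with y² ≡ rhs.
  x = 0: rhs = 12, matching y values: 9, 14 (2 points).
  x = 1: rhs = 8, matching y values: 10, 13 (2 points).
  x = 2: rhs = 10, matching y values: none (0 points).
  x = 3: rhs = 1, matching y values: 1, 22 (2 points).
  x = 4: rhs = 10, matching y values: none (0 points).
  x = 5: rhs = 20, matching y values: none (0 points).
  x = 6: rhs = 14, matching y values: none (0 points).
  x = 7: rhs = 21, matching y values: none (0 points).
  x = 8: rhs = 1, matching y values: 1, 22 (2 points).
  x = 9: rhs = 6, matching y values: 11, 12 (2 points).
  x = 10: rhs = 19, matching y values: none (0 points).
  x = 11: rhs = 0, matching y values: 0 (1 points).
  x = 12: rhs = 1, matching y values: 1, 22 (2 points).
  x = 13: rhs = 5, matching y values: none (0 points).
  x = 14: rhs = 18, matching y values: 8, 15 (2 points).
  x = 15: rhs = 0, matching y values: 0 (1 points).
  x = 16: rhs = 3, matching y values: 7, 16 (2 points).
  x = 17: rhs = 10, matching y values: none (0 points).
  x = 18: rhs = 4, matching y values: 2, 21 (2 points).
  x = 19: rhs = 14, matching y values: none (0 points).
  x = 20: rhs = 0, matching y values: 0 (1 points).
  x = 21: rhs = 14, matching y values: none (0 points).
  x = 22: rhs = 16, matching y values: 4, 19 (2 points).
Total affine count: 23.
Full point count |E(F_23)| = 23 + 1 = 24.
Hasse bound: |24 − (23+1)| = |0| = 0 ≤ 2√23 ≈ 9.5917 ✓.


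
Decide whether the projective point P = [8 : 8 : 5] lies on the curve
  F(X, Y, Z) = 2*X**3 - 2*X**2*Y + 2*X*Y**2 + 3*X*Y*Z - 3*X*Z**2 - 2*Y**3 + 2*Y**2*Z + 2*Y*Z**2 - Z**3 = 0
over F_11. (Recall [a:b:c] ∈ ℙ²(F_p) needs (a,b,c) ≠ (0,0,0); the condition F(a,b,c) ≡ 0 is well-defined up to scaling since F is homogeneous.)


F(8,8,5) ≡ 10 (mod 11); P is NOT on the curve.

Evaluate F(8, 8, 5) term-by-term (mod 11).
  2*X**3 ↦ 2·512·1·1 = 1024
  -2*X**2*Y ↦ -2·64·8·1 = -1024
  2*X*Y**2 ↦ 2·8·64·1 = 1024
  3*X*Y*Z ↦ 3·8·8·5 = 960
  -3*X*Z**2 ↦ -3·8·1·25 = -600
  -2*Y**3 ↦ -2·1·512·1 = -1024
  2*Y**2*Z ↦ 2·1·64·5 = 640
  2*Y*Z**2 ↦ 2·1·8·25 = 400
  -Z**3 ↦ -1·1·1·125 = -125
Sum: F(8, 8, 5) = (1024) + (-1024) + (1024) + (960) + (-600) + (-1024) + (640) + (400) + (-125) = 1275.
Reducing mod 11: 1275 ≡ 10 (mod 11).
Since F(a, b, c) ≡ 10 ≠ 0 (mod 11), P does NOT lie on the curve.


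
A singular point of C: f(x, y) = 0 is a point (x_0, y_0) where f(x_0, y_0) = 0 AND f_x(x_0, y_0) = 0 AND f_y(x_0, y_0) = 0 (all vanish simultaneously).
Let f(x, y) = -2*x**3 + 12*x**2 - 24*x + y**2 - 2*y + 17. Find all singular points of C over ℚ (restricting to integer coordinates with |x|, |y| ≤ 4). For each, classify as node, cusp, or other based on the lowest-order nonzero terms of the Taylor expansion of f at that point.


Singular points: {(2, 1)}; classification: cusp.

Compute partial derivatives:
  f_x = -6*x**2 + 24*x - 24.
  f_y = 2*y - 2.
Scan x_0 ∈ {−4, ..., 4}. For each x_0, f_y(x_0, y) is a polynomial in y; find its integer roots y ∈ {−4, ..., 4}, then test f_x and f at those candidates.
  x = -4: f_y(-4, y) = 2*y - 2; vanishes at y ∈ {1}. (-4, 1): f_x = -216 ≠ 0.
  x = -3: f_y(-3, y) = 2*y - 2; vanishes at y ∈ {1}. (-3, 1): f_x = -150 ≠ 0.
  x = -2: f_y(-2, y) = 2*y - 2; vanishes at y ∈ {1}. (-2, 1): f_x = -96 ≠ 0.
  x = -1: f_y(-1, y) = 2*y - 2; vanishes at y ∈ {1}. (-1, 1): f_x = -54 ≠ 0.
  x = 0: f_y(0, y) = 2*y - 2; vanishes at y ∈ {1}. (0, 1): f_x = -24 ≠ 0.
  x = 1: f_y(1, y) = 2*y - 2; vanishes at y ∈ {1}. (1, 1): f_x = -6 ≠ 0.
  x = 2: f_y(2, y) = 2*y - 2; vanishes at y ∈ {1}. (2, 1): f_x = 0, f = 0 — SINGULAR.
  x = 3: f_y(3, y) = 2*y - 2; vanishes at y ∈ {1}. (3, 1): f_x = -6 ≠ 0.
  x = 4: f_y(4, y) = 2*y - 2; vanishes at y ∈ {1}. (4, 1): f_x = -24 ≠ 0.
Only singular point on the grid: (2, 1).
Classify: substitute x = 2 + u, y = 1 + v and expand: f = -2*u**3 + v**2.
No constant or linear terms (consistent with a singular point). Quadratic part: v**2. Cubic part: -2*u**3.
The quadratic part v**2 is a perfect square, so there is a single (double) tangent line v = 0, i.e. y = 1. Restricting the cubic part to that line (v = 0) leaves -2*u**3 ≠ 0, so f is not divisible by v and the branch is v² ≈ 2*u**3 to lowest order — this is a cusp.
Classification: cusp.


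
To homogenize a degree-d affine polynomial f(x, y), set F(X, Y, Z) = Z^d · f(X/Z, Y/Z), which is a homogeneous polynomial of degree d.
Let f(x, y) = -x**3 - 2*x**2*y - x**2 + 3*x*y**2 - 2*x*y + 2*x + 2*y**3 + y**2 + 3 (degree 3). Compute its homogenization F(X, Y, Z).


F(X, Y, Z) = -X**3 - 2*X**2*Y - X**2*Z + 3*X*Y**2 - 2*X*Y*Z + 2*X*Z**2 + 2*Y**3 + Y**2*Z + 3*Z**3

deg(f) = 3.
Substitute x = X/Z, y = Y/Z into f, then multiply by Z^3.
  monomial -1·x^3·y^0 ↦ -1·X^3·Y^0·Z^0.
  monomial -2·x^2·y^1 ↦ -2·X^2·Y^1·Z^0.
  monomial -1·x^2·y^0 ↦ -1·X^2·Y^0·Z^1.
  monomial 3·x^1·y^2 ↦ 3·X^1·Y^2·Z^0.
  monomial -2·x^1·y^1 ↦ -2·X^1·Y^1·Z^1.
  monomial 2·x^1·y^0 ↦ 2·X^1·Y^0·Z^2.
  monomial 2·x^0·y^3 ↦ 2·X^0·Y^3·Z^0.
  monomial 1·x^0·y^2 ↦ 1·X^0·Y^2·Z^1.
  monomial 3·x^0·y^0 ↦ 3·X^0·Y^0·Z^3.
Collecting: F(X, Y, Z) = -X**3 - 2*X**2*Y - X**2*Z + 3*X*Y**2 - 2*X*Y*Z + 2*X*Z**2 + 2*Y**3 + Y**2*Z + 3*Z**3.


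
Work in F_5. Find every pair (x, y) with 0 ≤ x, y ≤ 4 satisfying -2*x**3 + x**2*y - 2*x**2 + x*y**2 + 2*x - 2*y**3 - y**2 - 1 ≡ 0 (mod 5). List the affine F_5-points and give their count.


Affine F_5-points: {(0, 4), (2, 2), (4, 2)}; count = 3.

For each of the 25 pairs (x, y) ∈ F_5², evaluate f(x, y) mod 5. Record the zeros.
  x = 0: [0↦4, 1↦1, 2↦4, 3↦1, 4↦0]  zeros at y ∈ {4}
  x = 1: [0↦2, 1↦1, 2↦3, 3↦1, 4↦3]  zeros at y ∈ ∅
  x = 2: [0↦4, 1↦2, 2↦0, 3↦1, 4↦3]  zeros at y ∈ {2}
  x = 3: [0↦3, 1↦2, 2↦3, 3↦4, 4↦3]  zeros at y ∈ ∅
  x = 4: [0↦2, 1↦4, 2↦0, 3↦3, 4↦1]  zeros at y ∈ {2}
Collecting zeros: affine points = {(0, 4), (2, 2), (4, 2)}.
Total count |C(F_5)_aff| = 3.


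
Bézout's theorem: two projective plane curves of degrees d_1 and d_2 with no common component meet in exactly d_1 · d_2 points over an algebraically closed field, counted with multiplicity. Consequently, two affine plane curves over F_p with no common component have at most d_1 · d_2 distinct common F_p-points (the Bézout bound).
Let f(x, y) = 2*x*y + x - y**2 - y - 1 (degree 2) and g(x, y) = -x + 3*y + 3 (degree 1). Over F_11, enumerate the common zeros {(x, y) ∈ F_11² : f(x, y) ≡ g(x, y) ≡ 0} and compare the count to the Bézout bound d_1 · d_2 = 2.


Common zeros: ∅; count = 0; Bézout bound = 2.

deg(f) = 2, deg(g) = 1, so Bézout bound = 2.
Scan x ∈ F_11. For each x, list the y ∈ F_11 with f(x, y) ≡ 0 and those with g(x, y) ≡ 0 (mod 11); the common zeros in that column are the intersection.
  x = 0: f ≡ 0 at y ∈ ∅; g ≡ 0 at y ∈ {10}; common: ∅.
  x = 1: f ≡ 0 at y ∈ {0, 1}; g ≡ 0 at y ∈ {3}; common: ∅.
  x = 2: f ≡ 0 at y ∈ ∅; g ≡ 0 at y ∈ {7}; common: ∅.
  x = 3: f ≡ 0 at y ∈ {8}; g ≡ 0 at y ∈ {0}; common: ∅.
  x = 4: f ≡ 0 at y ∈ ∅; g ≡ 0 at y ∈ {4}; common: ∅.
  x = 5: f ≡ 0 at y ∈ {3, 6}; g ≡ 0 at y ∈ {8}; common: ∅.
  x = 6: f ≡ 0 at y ∈ {4, 7}; g ≡ 0 at y ∈ {1}; common: ∅.
  x = 7: f ≡ 0 at y ∈ ∅; g ≡ 0 at y ∈ {5}; common: ∅.
  x = 8: f ≡ 0 at y ∈ {2}; g ≡ 0 at y ∈ {9}; common: ∅.
  x = 9: f ≡ 0 at y ∈ ∅; g ≡ 0 at y ∈ {2}; common: ∅.
  x = 10: f ≡ 0 at y ∈ {9, 10}; g ≡ 0 at y ∈ {6}; common: ∅.
Collecting: common zeros = ∅, so the count is 0.
Comparison with the Bézout bound: 0 ≤ 2 = deg(f)·deg(g), as expected for curves with no common component (the affine F_11-count falls short of the bound because intersections may lie at infinity, over extension fields, or carry multiplicity).


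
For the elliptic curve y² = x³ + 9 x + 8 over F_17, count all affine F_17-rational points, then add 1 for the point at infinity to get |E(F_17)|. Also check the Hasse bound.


Affine points = {(0, 5), (0, 12), (1, 1), (1, 16), (2, 0), (5, 5), (5, 12), (9, 6), (9, 11), (12, 5), (12, 12), (15, 4), (15, 13), (16, 7), (16, 10)}; affine count = 15; |E(F_17)| = 16.

Discriminant check: Δ ∝ 4a³ + 27b² = 4·9³ + 27·8² = 4·729 + 27·64 ≡ 3 (mod 17). Nonzero ⇒ E is nonsingular.
For each x ∈ F_17, compute rhs = x³ + 9·x + 8 mod 17, then count y ∈ F_17 with y² ≡ rhs.
  x = 0: rhs = 8, matching y values: 5, 12 (2 points).
  x = 1: rhs = 1, matching y values: 1, 16 (2 points).
  x = 2: rhs = 0, matching y values: 0 (1 points).
  x = 3: rhs = 11, matching y values: none (0 points).
  x = 4: rhs = 6, matching y values: none (0 points).
  x = 5: rhs = 8, matching y values: 5, 12 (2 points).
  x = 6: rhs = 6, matching y values: none (0 points).
  x = 7: rhs = 6, matching y values: none (0 points).
  x = 8: rhs = 14, matching y values: none (0 points).
  x = 9: rhs = 2, matching y values: 6, 11 (2 points).
  x = 10: rhs = 10, matching y values: none (0 points).
  x = 11: rhs = 10, matching y values: none (0 points).
  x = 12: rhs = 8, matching y values: 5, 12 (2 points).
  x = 13: rhs = 10, matching y values: none (0 points).
  x = 14: rhs = 5, matching y values: none (0 points).
  x = 15: rhs = 16, matching y values: 4, 13 (2 points).
  x = 16: rhs = 15, matching y values: 7, 10 (2 points).
Total affine count: 15.
Full point count |E(F_17)| = 15 + 1 = 16.
Hasse bound: |16 − (17+1)| = |-2| = 2 ≤ 2√17 ≈ 8.2462 ✓.


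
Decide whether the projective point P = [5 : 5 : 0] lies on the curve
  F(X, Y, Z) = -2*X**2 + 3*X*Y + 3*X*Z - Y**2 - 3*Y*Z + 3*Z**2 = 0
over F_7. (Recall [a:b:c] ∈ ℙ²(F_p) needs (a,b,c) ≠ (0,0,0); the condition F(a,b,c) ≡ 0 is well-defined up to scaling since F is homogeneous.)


F(5,5,0) ≡ 0 (mod 7); P is on the curve.

Evaluate F(5, 5, 0) term-by-term (mod 7).
  -2*X**2 ↦ -2·25·1·1 = -50
  3*X*Y ↦ 3·5·5·1 = 75
  3*X*Z ↦ 3·5·1·0 = 0
  -Y**2 ↦ -1·1·25·1 = -25
  -3*Y*Z ↦ -3·1·5·0 = 0
  3*Z**2 ↦ 3·1·1·0 = 0
Sum: F(5, 5, 0) = (-50) + (75) + (0) + (-25) + (0) + (0) = 0.
Reducing mod 7: 0 ≡ 0 (mod 7).
Since F(a, b, c) ≡ 0 (mod 7), P lies on the curve.


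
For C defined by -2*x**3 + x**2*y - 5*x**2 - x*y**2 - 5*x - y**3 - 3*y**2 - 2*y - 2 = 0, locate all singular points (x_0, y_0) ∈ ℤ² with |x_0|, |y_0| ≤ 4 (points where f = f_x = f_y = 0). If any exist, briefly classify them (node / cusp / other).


Singular points: {(-1, -1)}; classification: cusp.

Compute partial derivatives:
  f_x = -6*x**2 + 2*x*y - 10*x - y**2 - 5.
  f_y = x**2 - 2*x*y - 3*y**2 - 6*y - 2.
Scan x_0 ∈ {−4, ..., 4}. For each x_0, f_y(x_0, y) is a polynomial in y; find its integer roots y ∈ {−4, ..., 4}, then test f_x and f at those candidates.
  x = -4: f_y(-4, y) = -3*y**2 + 2*y + 14; no integer root y with |y| ≤ 4.
  x = -3: f_y(-3, y) = 7 - 3*y**2; no integer root y with |y| ≤ 4.
  x = -2: f_y(-2, y) = -3*y**2 - 2*y + 2; no integer root y with |y| ≤ 4.
  x = -1: f_y(-1, y) = -3*y**2 - 4*y - 1; vanishes at y ∈ {-1}. (-1, -1): f_x = 0, f = 0 — SINGULAR.
  x = 0: f_y(0, y) = -3*y**2 - 6*y - 2; no integer root y with |y| ≤ 4.
  x = 1: f_y(1, y) = -3*y**2 - 8*y - 1; no integer root y with |y| ≤ 4.
  x = 2: f_y(2, y) = -3*y**2 - 10*y + 2; no integer root y with |y| ≤ 4.
  x = 3: f_y(3, y) = -3*y**2 - 12*y + 7; no integer root y with |y| ≤ 4.
  x = 4: f_y(4, y) = -3*y**2 - 14*y + 14; no integer root y with |y| ≤ 4.
Only singular point on the grid: (-1, -1).
Classify: substitute x = -1 + u, y = -1 + v and expand: f = -2*u**3 + u**2*v - u*v**2 - v**3 + v**2.
No constant or linear terms (consistent with a singular point). Quadratic part: v**2. Cubic part: -2*u**3 + u**2*v - u*v**2 - v**3.
The quadratic part v**2 is a perfect square, so there is a single (double) tangent line v = 0, i.e. y = -1. Restricting the cubic part to that line (v = 0) leaves -2*u**3 ≠ 0, so f is not divisible by v and the branch is v² ≈ 2*u**3 to lowest order — this is a cusp.
Classification: cusp.


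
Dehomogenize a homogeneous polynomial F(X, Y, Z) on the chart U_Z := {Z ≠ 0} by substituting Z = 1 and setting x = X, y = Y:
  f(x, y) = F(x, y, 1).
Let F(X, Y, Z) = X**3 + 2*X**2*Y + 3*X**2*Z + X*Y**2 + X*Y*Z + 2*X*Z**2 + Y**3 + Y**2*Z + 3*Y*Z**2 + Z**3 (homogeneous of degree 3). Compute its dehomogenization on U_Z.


f(x, y) = x**3 + 2*x**2*y + 3*x**2 + x*y**2 + x*y + 2*x + y**3 + y**2 + 3*y + 1

On U_Z we set Z = 1. Each monomial c·X^i·Y^j·Z^k in F becomes c·x^i·y^j·1^k = c·x^i·y^j.
Substituting Z = 1: F(X, Y, 1) = x**3 + 2*x**2*y + 3*x**2 + x*y**2 + x*y + 2*x + y**3 + y**2 + 3*y + 1.
Note: deg(f) ≤ deg(F) = 3; strict inequality happens when F is divisible by Z (lost terms).


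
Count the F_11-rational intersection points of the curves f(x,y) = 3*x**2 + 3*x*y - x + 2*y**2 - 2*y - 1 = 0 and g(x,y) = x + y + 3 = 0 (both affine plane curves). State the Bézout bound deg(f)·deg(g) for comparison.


Common zeros: ∅; count = 0; Bézout bound = 2.

deg(f) = 2, deg(g) = 1, so Bézout bound = 2.
Scan x ∈ F_11. For each x, list the y ∈ F_11 with f(x, y) ≡ 0 and those with g(x, y) ≡ 0 (mod 11); the common zeros in that column are the intersection.
  x = 0: f ≡ 0 at y ∈ {3, 9}; g ≡ 0 at y ∈ {8}; common: ∅.
  x = 1: f ≡ 0 at y ∈ {2, 3}; g ≡ 0 at y ∈ {7}; common: ∅.
  x = 2: f ≡ 0 at y ∈ ∅; g ≡ 0 at y ∈ {6}; common: ∅.
  x = 3: f ≡ 0 at y ∈ ∅; g ≡ 0 at y ∈ {5}; common: ∅.
  x = 4: f ≡ 0 at y ∈ {1, 5}; g ≡ 0 at y ∈ {4}; common: ∅.
  x = 5: f ≡ 0 at y ∈ ∅; g ≡ 0 at y ∈ {3}; common: ∅.
  x = 6: f ≡ 0 at y ∈ {5, 9}; g ≡ 0 at y ∈ {2}; common: ∅.
  x = 7: f ≡ 0 at y ∈ ∅; g ≡ 0 at y ∈ {1}; common: ∅.
  x = 8: f ≡ 0 at y ∈ ∅; g ≡ 0 at y ∈ {0}; common: ∅.
  x = 9: f ≡ 0 at y ∈ {7, 8}; g ≡ 0 at y ∈ {10}; common: ∅.
  x = 10: f ≡ 0 at y ∈ {1, 7}; g ≡ 0 at y ∈ {9}; common: ∅.
Collecting: common zeros = ∅, so the count is 0.
Comparison with the Bézout bound: 0 ≤ 2 = deg(f)·deg(g), as expected for curves with no common component (the affine F_11-count falls short of the bound because intersections may lie at infinity, over extension fields, or carry multiplicity).


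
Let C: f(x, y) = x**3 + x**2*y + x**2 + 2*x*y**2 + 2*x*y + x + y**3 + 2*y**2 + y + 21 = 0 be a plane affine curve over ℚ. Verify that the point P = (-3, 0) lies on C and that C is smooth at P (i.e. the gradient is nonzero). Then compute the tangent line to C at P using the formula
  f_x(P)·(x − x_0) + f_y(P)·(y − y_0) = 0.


Tangent line at P: 22*x + 4*y + 66 = 0.

Step 1: f(-3, 0) = 0, so P lies on C.
Step 2: partial derivatives
  f_x(x, y) = 3*x**2 + 2*x*y + 2*x + 2*y**2 + 2*y + 1, f_y(x, y) = x**2 + 4*x*y + 2*x + 3*y**2 + 4*y + 1.
  f_x(P) = 22, f_y(P) = 4 (gradient nonzero, so P is smooth).
Step 3: tangent line at P: 22·(x − -3) + 4·(y − 0) = 0.
Expanding: 22*x + 4*y + 66 = 0.


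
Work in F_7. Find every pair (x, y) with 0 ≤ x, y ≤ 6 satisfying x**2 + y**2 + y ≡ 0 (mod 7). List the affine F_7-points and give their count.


Affine F_7-points: {(0, 0), (0, 6), (1, 2), (1, 4), (3, 3), (4, 3), (6, 2), (6, 4)}; count = 8.

For each of the 49 pairs (x, y) ∈ F_7², evaluate f(x, y) mod 7. Record the zeros.
  x = 0: [0↦0, 1↦2, 2↦6, 3↦5, 4↦6, 5↦2, 6↦0]  zeros at y ∈ {0, 6}
  x = 1: [0↦1, 1↦3, 2↦0, 3↦6, 4↦0, 5↦3, 6↦1]  zeros at y ∈ {2, 4}
  x = 2: [0↦4, 1↦6, 2↦3, 3↦2, 4↦3, 5↦6, 6↦4]  zeros at y ∈ ∅
  x = 3: [0↦2, 1↦4, 2↦1, 3↦0, 4↦1, 5↦4, 6↦2]  zeros at y ∈ {3}
  x = 4: [0↦2, 1↦4, 2↦1, 3↦0, 4↦1, 5↦4, 6↦2]  zeros at y ∈ {3}
  x = 5: [0↦4, 1↦6, 2↦3, 3↦2, 4↦3, 5↦6, 6↦4]  zeros at y ∈ ∅
  x = 6: [0↦1, 1↦3, 2↦0, 3↦6, 4↦0, 5↦3, 6↦1]  zeros at y ∈ {2, 4}
Collecting zeros: affine points = {(0, 0), (0, 6), (1, 2), (1, 4), (3, 3), (4, 3), (6, 2), (6, 4)}.
Total count |C(F_7)_aff| = 8.


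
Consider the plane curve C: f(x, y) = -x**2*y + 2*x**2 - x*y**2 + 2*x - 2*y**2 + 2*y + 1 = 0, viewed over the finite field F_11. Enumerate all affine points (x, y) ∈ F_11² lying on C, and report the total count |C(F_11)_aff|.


Affine F_11-points: {(0, 3), (0, 9), (2, 6), (2, 10), (4, 2), (4, 3), (5, 4), (5, 10), (6, 6), (6, 9), (9, 8), (10, 4), (10, 8)}; count = 13.

For each of the 121 pairs (x, y) ∈ F_11², evaluate f(x, y) mod 11. Record the zeros.
  x = 0: [0↦1, 1↦1, 2↦8, 3↦0, 4↦10, 5↦5, 6↦7, 7↦5, 8↦10, 9↦0, 10↦8]  zeros at y ∈ {3, 9}
  x = 1: [0↦5, 1↦3, 2↦6, 3↦3, 4↦5, 5↦1, 6↦2, 7↦8, 8↦8, 9↦2, 10↦1]  zeros at y ∈ ∅
  x = 2: [0↦2, 1↦7, 2↦4, 3↦4, 4↦7, 5↦2, 6↦0, 7↦1, 8↦5, 9↦1, 10↦0]  zeros at y ∈ {6, 10}
  x = 3: [0↦3, 1↦2, 2↦2, 3↦3, 4↦5, 5↦8, 6↦1, 7↦6, 8↦1, 9↦8, 10↦5]  zeros at y ∈ ∅
  x = 4: [0↦8, 1↦10, 2↦0, 3↦0, 4↦10, 5↦8, 6↦5, 7↦1, 8↦7, 9↦1, 10↦5]  zeros at y ∈ {2, 3}
  x = 5: [0↦6, 1↦9, 2↦9, 3↦6, 4↦0, 5↦2, 6↦1, 7↦8, 8↦1, 9↦2, 10↦0]  zeros at y ∈ {4, 10}
  x = 6: [0↦8, 1↦10, 2↦7, 3↦10, 4↦8, 5↦1, 6↦0, 7↦5, 8↦5, 9↦0, 10↦1]  zeros at y ∈ {6, 9}
  x = 7: [0↦3, 1↦2, 2↦5, 3↦1, 4↦1, 5↦5, 6↦2, 7↦3, 8↦8, 9↦6, 10↦8]  zeros at y ∈ ∅
  x = 8: [0↦2, 1↦7, 2↦3, 3↦1, 4↦1, 5↦3, 6↦7, 7↦2, 8↦10, 9↦9, 10↦10]  zeros at y ∈ ∅
  x = 9: [0↦5, 1↦3, 2↦1, 3↦10, 4↦8, 5↦6, 6↦4, 7↦2, 8↦0, 9↦9, 10↦7]  zeros at y ∈ {8}
  x = 10: [0↦1, 1↦1, 2↦10, 3↦6, 4↦0, 5↦3, 6↦4, 7↦3, 8↦0, 9↦6, 10↦10]  zeros at y ∈ {4, 8}
Collecting zeros: affine points = {(0, 3), (0, 9), (2, 6), (2, 10), (4, 2), (4, 3), (5, 4), (5, 10), (6, 6), (6, 9), (9, 8), (10, 4), (10, 8)}.
Total count |C(F_11)_aff| = 13.


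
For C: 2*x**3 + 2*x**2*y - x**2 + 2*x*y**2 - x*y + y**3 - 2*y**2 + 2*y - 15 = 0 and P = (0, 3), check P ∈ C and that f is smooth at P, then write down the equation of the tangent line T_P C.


Tangent line at P: 15*x + 17*y - 51 = 0.

Step 1: f(0, 3) = 0, so P lies on C.
Step 2: partial derivatives
  f_x(x, y) = 6*x**2 + 4*x*y - 2*x + 2*y**2 - y, f_y(x, y) = 2*x**2 + 4*x*y - x + 3*y**2 - 4*y + 2.
  f_x(P) = 15, f_y(P) = 17 (gradient nonzero, so P is smooth).
Step 3: tangent line at P: 15·(x − 0) + 17·(y − 3) = 0.
Expanding: 15*x + 17*y - 51 = 0.


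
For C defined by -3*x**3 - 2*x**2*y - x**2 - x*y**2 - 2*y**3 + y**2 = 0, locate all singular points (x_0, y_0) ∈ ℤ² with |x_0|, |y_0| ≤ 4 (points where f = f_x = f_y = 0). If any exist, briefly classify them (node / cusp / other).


Singular points: {(0, 0)}; classification: node.

Compute partial derivatives:
  f_x = -9*x**2 - 4*x*y - 2*x - y**2.
  f_y = -2*x**2 - 2*x*y - 6*y**2 + 2*y.
Scan x_0 ∈ {−4, ..., 4}. For each x_0, f_y(x_0, y) is a polynomial in y; find its integer roots y ∈ {−4, ..., 4}, then test f_x and f at those candidates.
  x = -4: f_y(-4, y) = -6*y**2 + 10*y - 32; no integer root y with |y| ≤ 4.
  x = -3: f_y(-3, y) = -6*y**2 + 8*y - 18; no integer root y with |y| ≤ 4.
  x = -2: f_y(-2, y) = -6*y**2 + 6*y - 8; no integer root y with |y| ≤ 4.
  x = -1: f_y(-1, y) = -6*y**2 + 4*y - 2; no integer root y with |y| ≤ 4.
  x = 0: f_y(0, y) = -6*y**2 + 2*y; vanishes at y ∈ {0}. (0, 0): f_x = 0, f = 0 — SINGULAR.
  x = 1: f_y(1, y) = -6*y**2 - 2; no integer root y with |y| ≤ 4.
  x = 2: f_y(2, y) = -6*y**2 - 2*y - 8; no integer root y with |y| ≤ 4.
  x = 3: f_y(3, y) = -6*y**2 - 4*y - 18; no integer root y with |y| ≤ 4.
  x = 4: f_y(4, y) = -6*y**2 - 6*y - 32; no integer root y with |y| ≤ 4.
Only singular point on the grid: (0, 0).
Classify: substitute x = 0 + u, y = 0 + v and expand: f = -3*u**3 - 2*u**2*v - u**2 - u*v**2 - 2*v**3 + v**2.
No constant or linear terms (consistent with a singular point). Quadratic part: -u**2 + v**2. Cubic part: -3*u**3 - 2*u**2*v - u*v**2 - 2*v**3.
The quadratic part v**2 - u**2 = (v − u)(v + u) splits into two distinct linear factors, so there are two distinct tangent lines y − 0 = ±(x − 0) — this is a node (ordinary double point).
Classification: node.


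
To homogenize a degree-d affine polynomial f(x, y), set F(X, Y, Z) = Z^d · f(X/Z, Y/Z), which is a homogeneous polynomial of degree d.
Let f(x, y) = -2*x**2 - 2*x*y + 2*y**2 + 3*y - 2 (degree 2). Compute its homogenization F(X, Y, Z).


F(X, Y, Z) = -2*X**2 - 2*X*Y + 2*Y**2 + 3*Y*Z - 2*Z**2

deg(f) = 2.
Substitute x = X/Z, y = Y/Z into f, then multiply by Z^2.
  monomial -2·x^2·y^0 ↦ -2·X^2·Y^0·Z^0.
  monomial -2·x^1·y^1 ↦ -2·X^1·Y^1·Z^0.
  monomial 2·x^0·y^2 ↦ 2·X^0·Y^2·Z^0.
  monomial 3·x^0·y^1 ↦ 3·X^0·Y^1·Z^1.
  monomial -2·x^0·y^0 ↦ -2·X^0·Y^0·Z^2.
Collecting: F(X, Y, Z) = -2*X**2 - 2*X*Y + 2*Y**2 + 3*Y*Z - 2*Z**2.


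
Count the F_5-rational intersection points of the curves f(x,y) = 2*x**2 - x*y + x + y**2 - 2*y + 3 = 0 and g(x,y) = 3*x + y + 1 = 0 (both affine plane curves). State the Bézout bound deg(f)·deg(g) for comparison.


Common zeros: {(2, 3)}; count = 1; Bézout bound = 2.

deg(f) = 2, deg(g) = 1, so Bézout bound = 2.
Scan x ∈ F_5. For each x, list the y ∈ F_5 with f(x, y) ≡ 0 and those with g(x, y) ≡ 0 (mod 5); the common zeros in that column are the intersection.
  x = 0: f ≡ 0 at y ∈ ∅; g ≡ 0 at y ∈ {4}; common: ∅.
  x = 1: f ≡ 0 at y ∈ {4}; g ≡ 0 at y ∈ {1}; common: ∅.
  x = 2: f ≡ 0 at y ∈ {1, 3}; g ≡ 0 at y ∈ {3}; common: {3}.
  x = 3: f ≡ 0 at y ∈ {1, 4}; g ≡ 0 at y ∈ {0}; common: ∅.
  x = 4: f ≡ 0 at y ∈ {3}; g ≡ 0 at y ∈ {2}; common: ∅.
Collecting: common zeros = {(2, 3)}, so the count is 1.
Comparison with the Bézout bound: 1 ≤ 2 = deg(f)·deg(g), as expected for curves with no common component (the affine F_5-count falls short of the bound because intersections may lie at infinity, over extension fields, or carry multiplicity).


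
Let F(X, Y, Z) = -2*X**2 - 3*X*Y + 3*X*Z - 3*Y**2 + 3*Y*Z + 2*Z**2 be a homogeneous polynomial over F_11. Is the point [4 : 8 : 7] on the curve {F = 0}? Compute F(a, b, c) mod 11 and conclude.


F(4,8,7) ≡ 8 (mod 11); P is NOT on the curve.

Evaluate F(4, 8, 7) term-by-term (mod 11).
  -2*X**2 ↦ -2·16·1·1 = -32
  -3*X*Y ↦ -3·4·8·1 = -96
  3*X*Z ↦ 3·4·1·7 = 84
  -3*Y**2 ↦ -3·1·64·1 = -192
  3*Y*Z ↦ 3·1·8·7 = 168
  2*Z**2 ↦ 2·1·1·49 = 98
Sum: F(4, 8, 7) = (-32) + (-96) + (84) + (-192) + (168) + (98) = 30.
Reducing mod 11: 30 ≡ 8 (mod 11).
Since F(a, b, c) ≡ 8 ≠ 0 (mod 11), P does NOT lie on the curve.


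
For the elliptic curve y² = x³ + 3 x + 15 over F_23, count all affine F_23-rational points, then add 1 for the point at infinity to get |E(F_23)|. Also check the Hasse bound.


Affine points = {(2, 11), (2, 12), (9, 9), (9, 14), (12, 10), (12, 13), (14, 8), (14, 15), (15, 10), (15, 13), (18, 6), (18, 17), (19, 10), (19, 13), (20, 5), (20, 18), (21, 1), (21, 22)}; affine count = 18; |E(F_23)| = 19.

Discriminant check: Δ ∝ 4a³ + 27b² = 4·3³ + 27·15² = 4·27 + 27·225 ≡ 19 (mod 23). Nonzero ⇒ E is nonsingular.
For each x ∈ F_23, compute rhs = x³ + 3·x + 15 mod 23, then count y ∈ F_23 with y² ≡ rhs.
  x = 0: rhs = 15, matching y values: none (0 points).
  x = 1: rhs = 19, matching y values: none (0 points).
  x = 2: rhs = 6, matching y values: 11, 12 (2 points).
  x = 3: rhs = 5, matching y values: none (0 points).
  x = 4: rhs = 22, matching y values: none (0 points).
  x = 5: rhs = 17, matching y values: none (0 points).
  x = 6: rhs = 19, matching y values: none (0 points).
  x = 7: rhs = 11, matching y values: none (0 points).
  x = 8: rhs = 22, matching y values: none (0 points).
  x = 9: rhs = 12, matching y values: 9, 14 (2 points).
  x = 10: rhs = 10, matching y values: none (0 points).
  x = 11: rhs = 22, matching y values: none (0 points).
  x = 12: rhs = 8, matching y values: 10, 13 (2 points).
  x = 13: rhs = 20, matching y values: none (0 points).
  x = 14: rhs = 18, matching y values: 8, 15 (2 points).
  x = 15: rhs = 8, matching y values: 10, 13 (2 points).
  x = 16: rhs = 19, matching y values: none (0 points).
  x = 17: rhs = 11, matching y values: none (0 points).
  x = 18: rhs = 13, matching y values: 6, 17 (2 points).
  x = 19: rhs = 8, matching y values: 10, 13 (2 points).
  x = 20: rhs = 2, matching y values: 5, 18 (2 points).
  x = 21: rhs = 1, matching y values: 1, 22 (2 points).
  x = 22: rhs = 11, matching y values: none (0 points).
Total affine count: 18.
Full point count |E(F_23)| = 18 + 1 = 19.
Hasse bound: |19 − (23+1)| = |-5| = 5 ≤ 2√23 ≈ 9.5917 ✓.
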